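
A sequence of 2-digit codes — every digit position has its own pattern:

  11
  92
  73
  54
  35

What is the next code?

First digit — −2 each step, mod 10: 1, 9, 7, 5, 3 → 1.
For the second digit, +1 each step, mod 10: 1, 2, 3, 4, 5 → 6.
Putting it together: 16.

16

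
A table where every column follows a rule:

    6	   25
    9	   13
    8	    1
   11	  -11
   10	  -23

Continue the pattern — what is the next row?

For the first component, alternating steps +3, −1, +3, −1, …: 6, 9, 8, 11, 10 → 13.
Second component — −12 each step: 25, 13, 1, -11, -23 → -35.
Combining the parts gives 13  -35.

13  -35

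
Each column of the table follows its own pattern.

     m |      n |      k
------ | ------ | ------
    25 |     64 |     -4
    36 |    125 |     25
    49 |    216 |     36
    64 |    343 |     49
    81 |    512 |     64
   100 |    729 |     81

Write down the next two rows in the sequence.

121  1000  100; 144  1331  121

Column m — perfect squares: 5², 6², 7², …: 25, 36, 49, 64, 81, 100 → 121 → 144.
Column n goes 64, 125, 216, 343, 512, 729 → 1000 → 1331 (perfect cubes: 4³, 5³, 6³, …).
Column k: -4, 25, 36, 49, 64, 81 → 100 → 121 (always the previous value of the column m).
Putting the parts together: 121  1000  100 and then 144  1331  121.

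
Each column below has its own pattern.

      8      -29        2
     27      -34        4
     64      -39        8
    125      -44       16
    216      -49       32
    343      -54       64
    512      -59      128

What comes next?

729  -64  256

For the first component, perfect cubes: 2³, 3³, 4³, …: 8, 27, 64, 125, 216, 343, 512 → 729.
Second component: −5 each step; -29, -34, -39, -44, -49, -54, -59 → -64.
Third component goes 2, 4, 8, 16, 32, 64, 128 → 256 (×2 each step).
Putting it together: 729  -64  256.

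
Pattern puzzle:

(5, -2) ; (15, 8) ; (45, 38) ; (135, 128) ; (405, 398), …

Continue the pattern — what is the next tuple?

First slot goes 5, 15, 45, 135, 405 → 1215 (×3 each step).
Second slot goes -2, 8, 38, 128, 398 → 1208 (always 7 less than the first slot).
Combining the parts gives (1215, 1208).

(1215, 1208)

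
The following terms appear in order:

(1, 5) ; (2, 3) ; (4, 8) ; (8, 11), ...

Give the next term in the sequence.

First component: 1, 2, 4, 8 → 16 (×2 each step).
Second component goes 5, 3, 8, 11 → 19 (each term is the sum of the two before it).
Putting it together: (16, 19).

(16, 19)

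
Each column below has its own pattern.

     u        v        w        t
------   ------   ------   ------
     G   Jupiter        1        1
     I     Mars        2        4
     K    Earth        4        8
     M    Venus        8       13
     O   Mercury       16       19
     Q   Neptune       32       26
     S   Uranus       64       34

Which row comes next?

U  Saturn  128  43

Column u — letters move forward 2 places in the alphabet: G, I, K, M, O, Q, S → U.
Column v — runs backward through the planets Mercury→Neptune: Jupiter, Mars, Earth, Venus, Mercury, Neptune, Uranus → Saturn.
Column w: ×2 each step, so 1, 2, 4, 8, 16, 32, 64 → 128.
Column t: differences are 3, 4, 5, … (increasing by 1 each time); 1, 4, 8, 13, 19, 26, 34 → 43.
Combining the parts gives U  Saturn  128  43.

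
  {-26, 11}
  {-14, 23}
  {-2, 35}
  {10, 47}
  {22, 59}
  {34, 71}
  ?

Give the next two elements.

{46, 83}, {58, 95}

First slot: +12 each step; -26, -14, -2, 10, 22, 34 → 46 → 58.
Second slot: +12 each step, so 11, 23, 35, 47, 59, 71 → 83 → 95.
Putting the parts together: {46, 83} and then {58, 95}.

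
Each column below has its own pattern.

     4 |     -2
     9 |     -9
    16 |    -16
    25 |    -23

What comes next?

36  -30

First component goes 4, 9, 16, 25 → 36 (perfect squares: 2², 3², 4², …).
Second component — −7 each step: -2, -9, -16, -23 → -30.
So the next line is 36  -30.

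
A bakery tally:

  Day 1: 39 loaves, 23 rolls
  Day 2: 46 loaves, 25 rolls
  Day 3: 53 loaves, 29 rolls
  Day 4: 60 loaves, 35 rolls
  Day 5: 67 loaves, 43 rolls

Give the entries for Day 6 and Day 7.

74 loaves, 53 rolls; 81 loaves, 65 rolls

Loaves goes 39, 46, 53, 60, 67 → 74 → 81 (+7 each step).
For the rolls, differences are 2, 4, 6, … (increasing by 2 each time): 23, 25, 29, 35, 43 → 53 → 65.
Putting the parts together: 74 loaves, 53 rolls and then 81 loaves, 65 rolls.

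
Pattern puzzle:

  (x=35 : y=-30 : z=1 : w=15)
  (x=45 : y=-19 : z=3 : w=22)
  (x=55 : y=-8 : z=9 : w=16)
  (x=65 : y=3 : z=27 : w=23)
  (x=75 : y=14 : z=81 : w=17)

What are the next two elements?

(x=85 : y=25 : z=243 : w=24), (x=95 : y=36 : z=729 : w=18)

X: +10 each step; 35, 45, 55, 65, 75 → 85 → 95.
For the y, +11 each step: -30, -19, -8, 3, 14 → 25 → 36.
For the z, ×3 each step: 1, 3, 9, 27, 81 → 243 → 729.
W — alternating steps +7, −6, +7, −6, …: 15, 22, 16, 23, 17 → 24 → 18.
Putting the parts together: (x=85 : y=25 : z=243 : w=24) and then (x=95 : y=36 : z=729 : w=18).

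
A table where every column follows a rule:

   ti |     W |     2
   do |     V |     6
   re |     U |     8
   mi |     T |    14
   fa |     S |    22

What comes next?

sol  R  36

For the note, runs through the solfège scale do→ti: ti, do, re, mi, fa → sol.
Letter goes W, V, U, T, S → R (letters move back 1 place in the alphabet).
Third component: 2, 6, 8, 14, 22 → 36 (each term is the sum of the two before it).
Combining the parts gives sol  R  36.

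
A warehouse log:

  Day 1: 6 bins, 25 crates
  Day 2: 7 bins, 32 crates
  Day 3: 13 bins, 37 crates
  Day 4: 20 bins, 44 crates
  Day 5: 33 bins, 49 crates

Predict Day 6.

53 bins, 56 crates

Bins: each term is the sum of the two before it; 6, 7, 13, 20, 33 → 53.
Crates: alternating steps +7, +5, +7, +5, …, so 25, 32, 37, 44, 49 → 56.
So the next record is 53 bins, 56 crates.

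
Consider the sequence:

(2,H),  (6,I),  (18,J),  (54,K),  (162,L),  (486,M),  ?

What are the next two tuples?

(1458,N), (4374,O)

First slot: ×3 each step, so 2, 6, 18, 54, 162, 486 → 1458 → 4374.
Letter: letters move forward 1 place in the alphabet, so H, I, J, K, L, M → N → O.
Putting the parts together: (1458,N) and then (4374,O).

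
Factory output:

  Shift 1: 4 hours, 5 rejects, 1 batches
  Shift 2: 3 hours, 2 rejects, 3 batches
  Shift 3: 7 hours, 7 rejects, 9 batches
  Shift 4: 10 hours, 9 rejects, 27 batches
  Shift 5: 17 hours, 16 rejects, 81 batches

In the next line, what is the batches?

Batches — ×3 each step: 1, 3, 9, 27, 81 → 243.

243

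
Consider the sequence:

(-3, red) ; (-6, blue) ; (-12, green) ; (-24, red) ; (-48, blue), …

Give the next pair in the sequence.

First slot: -3, -6, -12, -24, -48 → -96 (×2 each step).
Colour: repeats red → blue → green; red, blue, green, red, blue → green.
Putting it together: (-96, green).

(-96, green)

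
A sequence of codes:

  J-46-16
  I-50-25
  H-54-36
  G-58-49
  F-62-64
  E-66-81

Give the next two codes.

Letter: J, I, H, G, F, E → D → C (letters move back 1 place in the alphabet).
Second component — +4 each step: 46, 50, 54, 58, 62, 66 → 70 → 74.
Third component goes 16, 25, 36, 49, 64, 81 → 100 → 121 (perfect squares: 4², 5², 6², …).
Putting the parts together: D-70-100 and then C-74-121.

D-70-100 then C-74-121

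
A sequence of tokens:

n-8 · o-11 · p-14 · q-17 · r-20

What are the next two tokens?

Letter — letters move forward 1 place in the alphabet: n, o, p, q, r → s → t.
For the second component, +3 each step: 8, 11, 14, 17, 20 → 23 → 26.
So the next two tokens are s-23 and t-26.

s-23 then t-26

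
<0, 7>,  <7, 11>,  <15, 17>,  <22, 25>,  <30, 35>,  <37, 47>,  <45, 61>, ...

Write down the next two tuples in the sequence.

First part: alternating steps +7, +8, +7, +8, …, so 0, 7, 15, 22, 30, 37, 45 → 52 → 60.
For the second part, differences are 4, 6, 8, … (increasing by 2 each time): 7, 11, 17, 25, 35, 47, 61 → 77 → 95.
So the next two tuples are <52, 77> and <60, 95>.

<52, 77>, <60, 95>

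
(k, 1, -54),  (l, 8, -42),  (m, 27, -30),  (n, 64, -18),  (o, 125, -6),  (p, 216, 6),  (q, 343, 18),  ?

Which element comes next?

(r, 512, 30)

Letter goes k, l, m, n, o, p, q → r (letters move forward 1 place in the alphabet).
Second component — perfect cubes: 1³, 2³, 3³, …: 1, 8, 27, 64, 125, 216, 343 → 512.
Third component — +12 each step: -54, -42, -30, -18, -6, 6, 18 → 30.
Putting it together: (r, 512, 30).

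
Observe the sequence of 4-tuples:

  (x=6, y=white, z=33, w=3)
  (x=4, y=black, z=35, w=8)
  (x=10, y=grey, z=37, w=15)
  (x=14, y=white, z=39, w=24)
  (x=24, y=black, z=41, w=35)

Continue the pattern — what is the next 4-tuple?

(x=38, y=grey, z=43, w=48)

X: each term is the sum of the two before it, so 6, 4, 10, 14, 24 → 38.
Y — repeats white → black → grey: white, black, grey, white, black → grey.
Z goes 33, 35, 37, 39, 41 → 43 (+2 each step).
W: differences are 5, 7, 9, … (increasing by 2 each time); 3, 8, 15, 24, 35 → 48.
So the next 4-tuple is (x=38, y=grey, z=43, w=48).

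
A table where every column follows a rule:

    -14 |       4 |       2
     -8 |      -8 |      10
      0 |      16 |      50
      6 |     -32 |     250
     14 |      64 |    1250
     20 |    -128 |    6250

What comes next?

First component: -14, -8, 0, 6, 14, 20 → 28 (alternating steps +6, +8, +6, +8, …).
Second component goes 4, -8, 16, -32, 64, -128 → 256 (×(-2) each step).
Third component — ×5 each step: 2, 10, 50, 250, 1250, 6250 → 31250.
Putting it together: 28  256  31250.

28  256  31250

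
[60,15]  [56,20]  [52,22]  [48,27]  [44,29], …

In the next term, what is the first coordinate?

First coordinate: 60, 56, 52, 48, 44 → 40 (−4 each step).

40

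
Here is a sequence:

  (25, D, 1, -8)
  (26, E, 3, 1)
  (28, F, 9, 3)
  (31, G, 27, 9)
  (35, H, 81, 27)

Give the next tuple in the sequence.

For the first component, differences are 1, 2, 3, … (increasing by 1 each time): 25, 26, 28, 31, 35 → 40.
Letter: letters move forward 1 place in the alphabet; D, E, F, G, H → I.
Third component goes 1, 3, 9, 27, 81 → 243 (×3 each step).
Fourth component — always the previous value of the third component: -8, 1, 3, 9, 27 → 81.
Combining the parts gives (40, I, 243, 81).

(40, I, 243, 81)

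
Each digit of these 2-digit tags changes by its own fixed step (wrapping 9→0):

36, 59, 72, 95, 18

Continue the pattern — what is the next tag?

31

For the first digit, +2 each step, mod 10: 3, 5, 7, 9, 1 → 3.
For the second digit, +3 each step, mod 10: 6, 9, 2, 5, 8 → 1.
So the next tag is 31.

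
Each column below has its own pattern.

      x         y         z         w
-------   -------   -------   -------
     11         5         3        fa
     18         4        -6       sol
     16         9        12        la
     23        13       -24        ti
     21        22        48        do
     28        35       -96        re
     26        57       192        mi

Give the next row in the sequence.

For the column x, alternating steps +7, −2, +7, −2, …: 11, 18, 16, 23, 21, 28, 26 → 33.
Column y: 5, 4, 9, 13, 22, 35, 57 → 92 (each term is the sum of the two before it).
Column z: ×(-2) each step, so 3, -6, 12, -24, 48, -96, 192 → -384.
For the column w, runs through the solfège scale do→ti: fa, sol, la, ti, do, re, mi → fa.
So the next row is 33  92  -384  fa.

33  92  -384  fa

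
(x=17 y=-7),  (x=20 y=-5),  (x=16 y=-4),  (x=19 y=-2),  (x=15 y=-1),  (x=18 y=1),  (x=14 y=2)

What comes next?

(x=17 y=4)

X — alternating steps +3, −4, +3, −4, …: 17, 20, 16, 19, 15, 18, 14 → 17.
For the y, alternating steps +2, +1, +2, +1, …: -7, -5, -4, -2, -1, 1, 2 → 4.
So the next pair is (x=17 y=4).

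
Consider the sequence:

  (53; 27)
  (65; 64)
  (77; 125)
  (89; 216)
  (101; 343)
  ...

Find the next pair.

(113; 512)

First value goes 53, 65, 77, 89, 101 → 113 (+12 each step).
For the second value, perfect cubes: 3³, 4³, 5³, …: 27, 64, 125, 216, 343 → 512.
Combining the parts gives (113; 512).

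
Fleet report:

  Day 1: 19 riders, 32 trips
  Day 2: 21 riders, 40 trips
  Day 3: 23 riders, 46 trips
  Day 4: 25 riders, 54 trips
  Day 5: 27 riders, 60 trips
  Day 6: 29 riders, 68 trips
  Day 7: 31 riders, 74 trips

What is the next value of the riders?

33

Riders goes 19, 21, 23, 25, 27, 29, 31 → 33 (+2 each step).
Trips goes 32, 40, 46, 54, 60, 68, 74 → 82 (alternating steps +8, +6, +8, +6, …).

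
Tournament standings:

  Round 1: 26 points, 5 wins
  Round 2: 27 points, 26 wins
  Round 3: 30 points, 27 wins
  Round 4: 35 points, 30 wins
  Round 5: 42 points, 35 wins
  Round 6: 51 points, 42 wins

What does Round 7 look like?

For the points, differences are 1, 3, 5, … (increasing by 2 each time): 26, 27, 30, 35, 42, 51 → 62.
Wins — always the previous value of the points: 5, 26, 27, 30, 35, 42 → 51.
So the next line is 62 points, 51 wins.

62 points, 51 wins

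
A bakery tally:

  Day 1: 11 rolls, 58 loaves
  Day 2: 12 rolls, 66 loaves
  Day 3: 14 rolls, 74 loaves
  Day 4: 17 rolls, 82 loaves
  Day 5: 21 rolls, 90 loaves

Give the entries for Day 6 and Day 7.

Rolls goes 11, 12, 14, 17, 21 → 26 → 32 (differences are 1, 2, 3, … (increasing by 1 each time)).
For the loaves, +8 each step: 58, 66, 74, 82, 90 → 98 → 106.
Putting the parts together: 26 rolls, 98 loaves and then 32 rolls, 106 loaves.

26 rolls, 98 loaves; 32 rolls, 106 loaves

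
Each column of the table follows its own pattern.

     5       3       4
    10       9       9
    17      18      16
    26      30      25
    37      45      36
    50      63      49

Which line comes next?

First component: 5, 10, 17, 26, 37, 50 → 65 (differences are 5, 7, 9, … (increasing by 2 each time)).
Second component: 3, 9, 18, 30, 45, 63 → 84 (differences are 6, 9, 12, … (increasing by 3 each time)).
Third component: perfect squares: 2², 3², 4², …, so 4, 9, 16, 25, 36, 49 → 64.
So the next line is 65  84  64.

65  84  64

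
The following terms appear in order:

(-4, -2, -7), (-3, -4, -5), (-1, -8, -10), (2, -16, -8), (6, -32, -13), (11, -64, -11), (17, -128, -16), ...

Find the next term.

First slot: differences are 1, 2, 3, … (increasing by 1 each time); -4, -3, -1, 2, 6, 11, 17 → 24.
Second slot: ×2 each step, so -2, -4, -8, -16, -32, -64, -128 → -256.
For the third slot, alternating steps +2, −5, +2, −5, …: -7, -5, -10, -8, -13, -11, -16 → -14.
Combining the parts gives (24, -256, -14).

(24, -256, -14)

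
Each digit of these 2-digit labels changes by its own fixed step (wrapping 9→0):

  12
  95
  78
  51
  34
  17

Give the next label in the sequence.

90

For the first digit, −2 each step, mod 10: 1, 9, 7, 5, 3, 1 → 9.
Second digit: +3 each step, mod 10, so 2, 5, 8, 1, 4, 7 → 0.
So the next label is 90.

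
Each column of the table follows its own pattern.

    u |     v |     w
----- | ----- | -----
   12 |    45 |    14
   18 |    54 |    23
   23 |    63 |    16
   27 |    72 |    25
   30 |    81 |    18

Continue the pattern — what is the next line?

Column u goes 12, 18, 23, 27, 30 → 32 (differences are 6, 5, 4, … (decreasing by 1 each time)).
Column v goes 45, 54, 63, 72, 81 → 90 (+9 each step).
Column w: alternating steps +9, −7, +9, −7, …, so 14, 23, 16, 25, 18 → 27.
Combining the parts gives 32  90  27.

32  90  27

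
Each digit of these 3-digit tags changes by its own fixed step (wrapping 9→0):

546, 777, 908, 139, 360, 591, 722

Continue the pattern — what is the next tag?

953

First digit — +2 each step, mod 10: 5, 7, 9, 1, 3, 5, 7 → 9.
Second digit: 4, 7, 0, 3, 6, 9, 2 → 5 (+3 each step, mod 10).
Third digit: +1 each step, mod 10; 6, 7, 8, 9, 0, 1, 2 → 3.
So the next tag is 953.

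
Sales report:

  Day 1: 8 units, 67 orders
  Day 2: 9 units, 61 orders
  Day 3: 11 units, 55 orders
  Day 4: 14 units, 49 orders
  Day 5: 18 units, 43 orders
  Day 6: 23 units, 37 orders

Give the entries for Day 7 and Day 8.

Units: differences are 1, 2, 3, … (increasing by 1 each time), so 8, 9, 11, 14, 18, 23 → 29 → 36.
Orders: 67, 61, 55, 49, 43, 37 → 31 → 25 (−6 each step).
Putting the parts together: 29 units, 31 orders and then 36 units, 25 orders.

29 units, 31 orders; 36 units, 25 orders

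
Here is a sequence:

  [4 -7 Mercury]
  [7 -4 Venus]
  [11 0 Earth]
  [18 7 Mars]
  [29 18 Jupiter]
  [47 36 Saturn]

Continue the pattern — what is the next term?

First component: each term is the sum of the two before it, so 4, 7, 11, 18, 29, 47 → 76.
Second component: always 11 less than the first component, so -7, -4, 0, 7, 18, 36 → 65.
For the planet, runs through the planets Mercury→Neptune: Mercury, Venus, Earth, Mars, Jupiter, Saturn → Uranus.
So the next term is [76 65 Uranus].

[76 65 Uranus]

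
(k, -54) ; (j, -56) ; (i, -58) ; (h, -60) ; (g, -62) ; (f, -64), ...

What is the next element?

Letter — letters move back 1 place in the alphabet: k, j, i, h, g, f → e.
Second part: −2 each step; -54, -56, -58, -60, -62, -64 → -66.
So the next element is (e, -66).

(e, -66)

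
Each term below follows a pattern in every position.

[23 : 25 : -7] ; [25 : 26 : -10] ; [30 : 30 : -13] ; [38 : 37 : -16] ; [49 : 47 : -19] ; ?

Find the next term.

[63 : 60 : -22]

For the first value, differences are 2, 5, 8, … (increasing by 3 each time): 23, 25, 30, 38, 49 → 63.
Second value: 25, 26, 30, 37, 47 → 60 (differences are 1, 4, 7, … (increasing by 3 each time)).
For the third value, −3 each step: -7, -10, -13, -16, -19 → -22.
So the next term is [63 : 60 : -22].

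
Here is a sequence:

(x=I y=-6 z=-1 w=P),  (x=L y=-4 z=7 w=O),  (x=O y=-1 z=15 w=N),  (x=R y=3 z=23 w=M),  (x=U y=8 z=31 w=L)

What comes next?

(x=X y=14 z=39 w=K)

X — letters move forward 3 places in the alphabet: I, L, O, R, U → X.
Y: differences are 2, 3, 4, … (increasing by 1 each time), so -6, -4, -1, 3, 8 → 14.
Z: -1, 7, 15, 23, 31 → 39 (+8 each step).
W goes P, O, N, M, L → K (letters move back 1 place in the alphabet).
Putting it together: (x=X y=14 z=39 w=K).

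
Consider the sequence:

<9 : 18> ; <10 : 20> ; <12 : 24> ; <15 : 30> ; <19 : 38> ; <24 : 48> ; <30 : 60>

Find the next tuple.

For the first entry, differences are 1, 2, 3, … (increasing by 1 each time): 9, 10, 12, 15, 19, 24, 30 → 37.
Second entry: always 2 × the first entry, so 18, 20, 24, 30, 38, 48, 60 → 74.
So the next tuple is <37 : 74>.

<37 : 74>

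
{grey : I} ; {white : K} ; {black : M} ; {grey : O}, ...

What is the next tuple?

{white : Q}

For the shade, repeats grey → white → black: grey, white, black, grey → white.
Letter — letters move forward 2 places in the alphabet: I, K, M, O → Q.
Putting it together: {white : Q}.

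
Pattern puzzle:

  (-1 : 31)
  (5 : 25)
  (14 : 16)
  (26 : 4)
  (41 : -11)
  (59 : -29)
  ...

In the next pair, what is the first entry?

80

First entry goes -1, 5, 14, 26, 41, 59 → 80 (differences are 6, 9, 12, … (increasing by 3 each time)).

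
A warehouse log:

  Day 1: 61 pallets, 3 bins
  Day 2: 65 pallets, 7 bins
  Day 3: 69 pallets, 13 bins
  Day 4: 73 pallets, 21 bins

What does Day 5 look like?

Pallets: 61, 65, 69, 73 → 77 (+4 each step).
Bins: differences are 4, 6, 8, … (increasing by 2 each time); 3, 7, 13, 21 → 31.
Putting it together: 77 pallets, 31 bins.

77 pallets, 31 bins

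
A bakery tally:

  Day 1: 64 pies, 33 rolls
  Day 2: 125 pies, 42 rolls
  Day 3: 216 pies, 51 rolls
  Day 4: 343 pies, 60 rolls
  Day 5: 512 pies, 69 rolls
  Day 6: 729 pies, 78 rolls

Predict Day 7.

1000 pies, 87 rolls

Pies: 64, 125, 216, 343, 512, 729 → 1000 (perfect cubes: 4³, 5³, 6³, …).
For the rolls, +9 each step: 33, 42, 51, 60, 69, 78 → 87.
So the next row is 1000 pies, 87 rolls.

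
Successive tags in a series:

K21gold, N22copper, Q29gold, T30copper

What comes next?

W37gold

Letter goes K, N, Q, T → W (letters move forward 3 places in the alphabet).
Second component: alternating steps +1, +7, +1, +7, …; 21, 22, 29, 30 → 37.
Metal: alternates gold ↔ copper, so gold, copper, gold, copper → gold.
So the next tag is W37gold.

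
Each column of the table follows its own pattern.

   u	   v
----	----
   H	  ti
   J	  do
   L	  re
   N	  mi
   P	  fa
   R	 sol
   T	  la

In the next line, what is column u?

Column u: letters move forward 2 places in the alphabet; H, J, L, N, P, R, T → V.

V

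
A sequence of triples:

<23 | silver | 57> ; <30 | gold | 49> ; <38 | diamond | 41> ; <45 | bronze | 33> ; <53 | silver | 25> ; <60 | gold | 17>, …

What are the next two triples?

First part goes 23, 30, 38, 45, 53, 60 → 68 → 75 (alternating steps +7, +8, +7, +8, …).
Rank goes silver, gold, diamond, bronze, silver, gold → diamond → bronze (repeats silver → gold → diamond → bronze).
Third part — −8 each step: 57, 49, 41, 33, 25, 17 → 9 → 1.
So the next two triples are <68 | diamond | 9> and <75 | bronze | 1>.

<68 | diamond | 9>, <75 | bronze | 1>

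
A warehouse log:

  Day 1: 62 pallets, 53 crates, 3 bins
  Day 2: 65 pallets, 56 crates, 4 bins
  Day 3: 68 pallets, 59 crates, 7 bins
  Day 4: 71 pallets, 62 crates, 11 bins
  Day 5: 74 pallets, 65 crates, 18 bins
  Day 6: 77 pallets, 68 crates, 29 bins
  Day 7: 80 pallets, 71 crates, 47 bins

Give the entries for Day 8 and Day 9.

83 pallets, 74 crates, 76 bins; 86 pallets, 77 crates, 123 bins

For the pallets, +3 each step: 62, 65, 68, 71, 74, 77, 80 → 83 → 86.
Crates — +3 each step: 53, 56, 59, 62, 65, 68, 71 → 74 → 77.
Bins — each term is the sum of the two before it: 3, 4, 7, 11, 18, 29, 47 → 76 → 123.
Putting the parts together: 83 pallets, 74 crates, 76 bins and then 86 pallets, 77 crates, 123 bins.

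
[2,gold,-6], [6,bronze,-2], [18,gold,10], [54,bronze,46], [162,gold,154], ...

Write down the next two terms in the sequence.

[486,bronze,478], [1458,gold,1450]

First coordinate goes 2, 6, 18, 54, 162 → 486 → 1458 (×3 each step).
Rank: gold, bronze, gold, bronze, gold → bronze → gold (alternates gold ↔ bronze).
Third coordinate: -6, -2, 10, 46, 154 → 478 → 1450 (always 8 less than the first coordinate).
So the next two terms are [486,bronze,478] and [1458,gold,1450].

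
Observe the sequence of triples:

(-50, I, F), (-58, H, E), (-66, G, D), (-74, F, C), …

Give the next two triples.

(-82, E, B), (-90, D, A)

First coordinate: -50, -58, -66, -74 → -82 → -90 (−8 each step).
First letter: I, H, G, F → E → D (letters move back 1 place in the alphabet).
Second letter: F, E, D, C → B → A (letters move back 1 place in the alphabet).
So the next two triples are (-82, E, B) and (-90, D, A).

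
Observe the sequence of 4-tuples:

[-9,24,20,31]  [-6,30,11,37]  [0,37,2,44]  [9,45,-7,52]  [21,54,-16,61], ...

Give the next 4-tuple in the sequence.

First coordinate: differences are 3, 6, 9, … (increasing by 3 each time); -9, -6, 0, 9, 21 → 36.
Second coordinate: 24, 30, 37, 45, 54 → 64 (differences are 6, 7, 8, … (increasing by 1 each time)).
Third coordinate: −9 each step; 20, 11, 2, -7, -16 → -25.
Fourth coordinate — always 7 more than the second coordinate: 31, 37, 44, 52, 61 → 71.
So the next 4-tuple is [36,64,-25,71].

[36,64,-25,71]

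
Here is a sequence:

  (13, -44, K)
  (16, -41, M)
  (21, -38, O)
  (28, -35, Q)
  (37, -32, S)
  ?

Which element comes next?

(48, -29, U)

First part goes 13, 16, 21, 28, 37 → 48 (differences are 3, 5, 7, … (increasing by 2 each time)).
Second part: -44, -41, -38, -35, -32 → -29 (+3 each step).
Letter: K, M, O, Q, S → U (letters move forward 2 places in the alphabet).
Putting it together: (48, -29, U).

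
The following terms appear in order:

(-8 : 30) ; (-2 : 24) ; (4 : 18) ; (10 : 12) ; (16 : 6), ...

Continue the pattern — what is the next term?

(22 : 0)

For the first coordinate, +6 each step: -8, -2, 4, 10, 16 → 22.
Second coordinate: together with the first coordinate always sums to 22; 30, 24, 18, 12, 6 → 0.
Combining the parts gives (22 : 0).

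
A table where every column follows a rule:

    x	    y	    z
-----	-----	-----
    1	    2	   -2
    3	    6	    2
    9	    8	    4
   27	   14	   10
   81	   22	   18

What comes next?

243  36  32

Column x: 1, 3, 9, 27, 81 → 243 (×3 each step).
Column y: each term is the sum of the two before it, so 2, 6, 8, 14, 22 → 36.
Column z goes -2, 2, 4, 10, 18 → 32 (always 4 less than the column y).
So the next row is 243  36  32.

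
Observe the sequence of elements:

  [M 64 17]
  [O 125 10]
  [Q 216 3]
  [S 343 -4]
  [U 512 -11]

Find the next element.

Letter: letters move forward 2 places in the alphabet, so M, O, Q, S, U → W.
Second component goes 64, 125, 216, 343, 512 → 729 (perfect cubes: 4³, 5³, 6³, …).
Third component: 17, 10, 3, -4, -11 → -18 (−7 each step).
Putting it together: [W 729 -18].

[W 729 -18]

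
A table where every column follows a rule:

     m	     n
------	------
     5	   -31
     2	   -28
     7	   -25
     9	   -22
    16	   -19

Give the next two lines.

25  -16; 41  -13

Column m: each term is the sum of the two before it, so 5, 2, 7, 9, 16 → 25 → 41.
For the column n, +3 each step: -31, -28, -25, -22, -19 → -16 → -13.
Putting the parts together: 25  -16 and then 41  -13.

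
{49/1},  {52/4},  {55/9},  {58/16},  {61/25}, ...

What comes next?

First component: +3 each step; 49, 52, 55, 58, 61 → 64.
Second component goes 1, 4, 9, 16, 25 → 36 (perfect squares: 1², 2², 3², …).
Combining the parts gives {64/36}.

{64/36}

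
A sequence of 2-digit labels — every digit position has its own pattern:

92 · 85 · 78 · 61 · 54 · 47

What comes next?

First digit: −1 each step, mod 10, so 9, 8, 7, 6, 5, 4 → 3.
Second digit: 2, 5, 8, 1, 4, 7 → 0 (+3 each step, mod 10).
Putting it together: 30.

30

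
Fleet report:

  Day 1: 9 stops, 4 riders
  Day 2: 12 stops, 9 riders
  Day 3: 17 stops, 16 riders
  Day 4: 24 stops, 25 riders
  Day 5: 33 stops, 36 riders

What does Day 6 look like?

Stops: 9, 12, 17, 24, 33 → 44 (differences are 3, 5, 7, … (increasing by 2 each time)).
Riders — perfect squares: 2², 3², 4², …: 4, 9, 16, 25, 36 → 49.
Combining the parts gives 44 stops, 49 riders.

44 stops, 49 riders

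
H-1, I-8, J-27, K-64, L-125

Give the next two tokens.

M-216, N-343

Letter: H, I, J, K, L → M → N (letters move forward 1 place in the alphabet).
Second component: perfect cubes: 1³, 2³, 3³, …; 1, 8, 27, 64, 125 → 216 → 343.
So the next two tokens are M-216 and N-343.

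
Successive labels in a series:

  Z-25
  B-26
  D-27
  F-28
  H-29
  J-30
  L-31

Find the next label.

N-32

Letter: letters move forward 2 places in the alphabet, wrapping Z→A, so Z, B, D, F, H, J, L → N.
Second component: +1 each step, so 25, 26, 27, 28, 29, 30, 31 → 32.
Putting it together: N-32.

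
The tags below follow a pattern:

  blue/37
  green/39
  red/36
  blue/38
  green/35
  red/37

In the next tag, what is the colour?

blue

Colour: repeats blue → green → red, so blue, green, red, blue, green, red → blue.
For the second component, alternating steps +2, −3, +2, −3, …: 37, 39, 36, 38, 35, 37 → 34.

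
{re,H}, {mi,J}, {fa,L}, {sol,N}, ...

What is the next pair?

{la,P}

Note goes re, mi, fa, sol → la (runs through the solfège scale do→ti).
Letter: letters move forward 2 places in the alphabet; H, J, L, N → P.
Combining the parts gives {la,P}.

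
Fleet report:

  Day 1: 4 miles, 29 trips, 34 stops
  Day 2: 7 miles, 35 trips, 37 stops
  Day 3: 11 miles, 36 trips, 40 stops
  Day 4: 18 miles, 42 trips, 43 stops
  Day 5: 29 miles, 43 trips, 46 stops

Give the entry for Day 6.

For the miles, each term is the sum of the two before it: 4, 7, 11, 18, 29 → 47.
Trips — alternating steps +6, +1, +6, +1, …: 29, 35, 36, 42, 43 → 49.
Stops: +3 each step, so 34, 37, 40, 43, 46 → 49.
Putting it together: 47 miles, 49 trips, 49 stops.

47 miles, 49 trips, 49 stops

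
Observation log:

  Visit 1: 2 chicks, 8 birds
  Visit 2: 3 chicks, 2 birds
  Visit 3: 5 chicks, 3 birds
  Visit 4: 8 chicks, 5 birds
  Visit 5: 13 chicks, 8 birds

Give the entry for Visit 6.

Chicks: each term is the sum of the two before it, so 2, 3, 5, 8, 13 → 21.
Birds — always the previous value of the chicks: 8, 2, 3, 5, 8 → 13.
So the next row is 21 chicks, 13 birds.

21 chicks, 13 birds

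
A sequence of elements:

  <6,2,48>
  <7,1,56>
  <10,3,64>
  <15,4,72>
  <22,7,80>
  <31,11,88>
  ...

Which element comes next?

First component: differences are 1, 3, 5, … (increasing by 2 each time); 6, 7, 10, 15, 22, 31 → 42.
Second component goes 2, 1, 3, 4, 7, 11 → 18 (each term is the sum of the two before it).
Third component goes 48, 56, 64, 72, 80, 88 → 96 (+8 each step).
So the next element is <42,18,96>.

<42,18,96>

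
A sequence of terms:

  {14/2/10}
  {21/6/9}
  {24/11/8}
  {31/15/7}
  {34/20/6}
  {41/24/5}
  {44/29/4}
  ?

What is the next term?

{51/33/3}

First entry goes 14, 21, 24, 31, 34, 41, 44 → 51 (alternating steps +7, +3, +7, +3, …).
Second entry: alternating steps +4, +5, +4, +5, …, so 2, 6, 11, 15, 20, 24, 29 → 33.
Third entry: −1 each step, so 10, 9, 8, 7, 6, 5, 4 → 3.
So the next term is {51/33/3}.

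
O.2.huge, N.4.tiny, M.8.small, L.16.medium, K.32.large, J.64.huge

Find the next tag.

I.128.tiny

Letter: letters move back 1 place in the alphabet, so O, N, M, L, K, J → I.
Second component goes 2, 4, 8, 16, 32, 64 → 128 (×2 each step).
Size goes huge, tiny, small, medium, large, huge → tiny (repeats huge → tiny → small → medium → large).
Putting it together: I.128.tiny.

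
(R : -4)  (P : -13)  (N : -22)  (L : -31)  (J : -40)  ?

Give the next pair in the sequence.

Letter: letters move back 2 places in the alphabet; R, P, N, L, J → H.
Second entry: -4, -13, -22, -31, -40 → -49 (−9 each step).
So the next pair is (H : -49).

(H : -49)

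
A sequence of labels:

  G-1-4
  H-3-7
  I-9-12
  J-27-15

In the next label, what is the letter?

K

Letter: letters move forward 1 place in the alphabet, so G, H, I, J → K.
For the second component, ×3 each step: 1, 3, 9, 27 → 81.
Third component: alternating steps +3, +5, +3, +5, …; 4, 7, 12, 15 → 20.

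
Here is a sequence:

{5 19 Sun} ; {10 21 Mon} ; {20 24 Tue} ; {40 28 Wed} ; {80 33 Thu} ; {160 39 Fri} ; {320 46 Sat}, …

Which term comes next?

{640 54 Sun}

First entry goes 5, 10, 20, 40, 80, 160, 320 → 640 (×2 each step).
For the second entry, differences are 2, 3, 4, … (increasing by 1 each time): 19, 21, 24, 28, 33, 39, 46 → 54.
Day — runs through the weekdays Mon→Sun: Sun, Mon, Tue, Wed, Thu, Fri, Sat → Sun.
So the next term is {640 54 Sun}.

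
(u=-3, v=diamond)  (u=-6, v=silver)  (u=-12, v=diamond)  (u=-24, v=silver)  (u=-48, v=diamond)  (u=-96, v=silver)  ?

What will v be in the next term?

diamond

U goes -3, -6, -12, -24, -48, -96 → -192 (×2 each step).
V goes diamond, silver, diamond, silver, diamond, silver → diamond (alternates diamond ↔ silver).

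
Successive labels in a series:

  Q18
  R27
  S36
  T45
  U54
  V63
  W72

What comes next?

Letter goes Q, R, S, T, U, V, W → X (letters move forward 1 place in the alphabet).
Second component — +9 each step: 18, 27, 36, 45, 54, 63, 72 → 81.
Combining the parts gives X81.

X81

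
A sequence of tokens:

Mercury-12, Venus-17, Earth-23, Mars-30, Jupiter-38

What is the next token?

Saturn-47

Planet: runs through the planets Mercury→Neptune, so Mercury, Venus, Earth, Mars, Jupiter → Saturn.
Second component — differences are 5, 6, 7, … (increasing by 1 each time): 12, 17, 23, 30, 38 → 47.
So the next token is Saturn-47.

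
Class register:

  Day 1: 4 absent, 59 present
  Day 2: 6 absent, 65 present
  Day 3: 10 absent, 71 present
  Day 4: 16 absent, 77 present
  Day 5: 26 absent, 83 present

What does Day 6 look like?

For the absent, each term is the sum of the two before it: 4, 6, 10, 16, 26 → 42.
Present: 59, 65, 71, 77, 83 → 89 (+6 each step).
Combining the parts gives 42 absent, 89 present.

42 absent, 89 present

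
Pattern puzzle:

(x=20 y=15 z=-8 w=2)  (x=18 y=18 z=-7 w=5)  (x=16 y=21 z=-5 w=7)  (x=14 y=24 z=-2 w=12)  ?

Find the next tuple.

(x=12 y=27 z=2 w=19)

X — −2 each step: 20, 18, 16, 14 → 12.
For the y, +3 each step: 15, 18, 21, 24 → 27.
Z: differences are 1, 2, 3, … (increasing by 1 each time); -8, -7, -5, -2 → 2.
W goes 2, 5, 7, 12 → 19 (each term is the sum of the two before it).
So the next tuple is (x=12 y=27 z=2 w=19).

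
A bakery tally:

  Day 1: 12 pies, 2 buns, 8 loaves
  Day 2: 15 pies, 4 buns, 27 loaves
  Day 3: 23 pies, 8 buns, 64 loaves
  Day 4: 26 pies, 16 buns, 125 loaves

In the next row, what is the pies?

34

Pies — alternating steps +3, +8, +3, +8, …: 12, 15, 23, 26 → 34.
Buns: 2, 4, 8, 16 → 32 (×2 each step).
Loaves: 8, 27, 64, 125 → 216 (perfect cubes: 2³, 3³, 4³, …).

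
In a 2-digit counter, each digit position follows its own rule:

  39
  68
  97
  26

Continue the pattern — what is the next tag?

First digit: +3 each step, mod 10; 3, 6, 9, 2 → 5.
Second digit goes 9, 8, 7, 6 → 5 (−1 each step, mod 10).
Putting it together: 55.

55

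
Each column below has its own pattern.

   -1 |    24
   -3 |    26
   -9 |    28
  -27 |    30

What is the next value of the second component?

For the second component, +2 each step: 24, 26, 28, 30 → 32.

32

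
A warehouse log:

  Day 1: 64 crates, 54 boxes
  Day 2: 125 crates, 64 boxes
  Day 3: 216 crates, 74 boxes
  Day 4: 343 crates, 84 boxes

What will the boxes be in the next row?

94

Boxes: 54, 64, 74, 84 → 94 (+10 each step).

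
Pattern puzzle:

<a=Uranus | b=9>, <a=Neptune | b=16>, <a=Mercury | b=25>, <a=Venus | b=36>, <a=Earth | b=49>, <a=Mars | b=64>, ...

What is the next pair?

A: runs through the planets Mercury→Neptune; Uranus, Neptune, Mercury, Venus, Earth, Mars → Jupiter.
B — perfect squares: 3², 4², 5², …: 9, 16, 25, 36, 49, 64 → 81.
So the next pair is <a=Jupiter | b=81>.

<a=Jupiter | b=81>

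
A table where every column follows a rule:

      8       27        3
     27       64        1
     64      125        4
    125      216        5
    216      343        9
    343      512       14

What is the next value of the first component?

512

First component — perfect cubes: 2³, 3³, 4³, …: 8, 27, 64, 125, 216, 343 → 512.
Second component: 27, 64, 125, 216, 343, 512 → 729 (perfect cubes: 3³, 4³, 5³, …).
Third component: 3, 1, 4, 5, 9, 14 → 23 (each term is the sum of the two before it).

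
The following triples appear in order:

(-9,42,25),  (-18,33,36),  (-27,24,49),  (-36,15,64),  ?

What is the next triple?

(-45,6,81)

First coordinate goes -9, -18, -27, -36 → -45 (−9 each step).
Second coordinate: 42, 33, 24, 15 → 6 (−9 each step).
Third coordinate — perfect squares: 5², 6², 7², …: 25, 36, 49, 64 → 81.
Putting it together: (-45,6,81).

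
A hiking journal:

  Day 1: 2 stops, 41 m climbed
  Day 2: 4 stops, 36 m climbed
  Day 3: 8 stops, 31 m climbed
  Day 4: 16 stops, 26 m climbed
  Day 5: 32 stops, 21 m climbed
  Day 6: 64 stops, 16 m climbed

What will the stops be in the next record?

For the stops, ×2 each step: 2, 4, 8, 16, 32, 64 → 128.

128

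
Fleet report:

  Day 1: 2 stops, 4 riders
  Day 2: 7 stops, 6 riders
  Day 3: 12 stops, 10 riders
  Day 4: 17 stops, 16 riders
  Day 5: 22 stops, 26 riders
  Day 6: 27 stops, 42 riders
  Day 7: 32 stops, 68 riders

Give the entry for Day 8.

Stops: +5 each step, so 2, 7, 12, 17, 22, 27, 32 → 37.
Riders — each term is the sum of the two before it: 4, 6, 10, 16, 26, 42, 68 → 110.
Combining the parts gives 37 stops, 110 riders.

37 stops, 110 riders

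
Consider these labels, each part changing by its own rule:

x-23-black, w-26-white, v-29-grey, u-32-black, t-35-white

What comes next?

Letter goes x, w, v, u, t → s (letters move back 1 place in the alphabet).
For the second component, +3 each step: 23, 26, 29, 32, 35 → 38.
Shade — repeats black → white → grey: black, white, grey, black, white → grey.
Combining the parts gives s-38-grey.

s-38-grey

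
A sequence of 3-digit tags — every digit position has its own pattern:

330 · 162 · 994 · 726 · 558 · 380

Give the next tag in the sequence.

112

First digit — −2 each step, mod 10: 3, 1, 9, 7, 5, 3 → 1.
Second digit goes 3, 6, 9, 2, 5, 8 → 1 (+3 each step, mod 10).
For the third digit, +2 each step, mod 10: 0, 2, 4, 6, 8, 0 → 2.
Combining the parts gives 112.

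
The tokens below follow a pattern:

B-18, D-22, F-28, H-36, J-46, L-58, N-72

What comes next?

P-88

Letter goes B, D, F, H, J, L, N → P (letters move forward 2 places in the alphabet).
For the second component, differences are 4, 6, 8, … (increasing by 2 each time): 18, 22, 28, 36, 46, 58, 72 → 88.
So the next token is P-88.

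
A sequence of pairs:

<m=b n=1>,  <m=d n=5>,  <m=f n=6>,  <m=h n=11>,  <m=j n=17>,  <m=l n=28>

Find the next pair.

M: b, d, f, h, j, l → n (letters move forward 2 places in the alphabet).
N: each term is the sum of the two before it; 1, 5, 6, 11, 17, 28 → 45.
Putting it together: <m=n n=45>.

<m=n n=45>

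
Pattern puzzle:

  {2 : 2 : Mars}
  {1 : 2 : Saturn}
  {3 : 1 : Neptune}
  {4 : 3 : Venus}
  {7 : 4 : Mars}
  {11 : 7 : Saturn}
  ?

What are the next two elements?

For the first coordinate, each term is the sum of the two before it: 2, 1, 3, 4, 7, 11 → 18 → 29.
Second coordinate goes 2, 2, 1, 3, 4, 7 → 11 → 18 (always the previous value of the first coordinate).
Planet: repeats Mars → Saturn → Neptune → Venus, so Mars, Saturn, Neptune, Venus, Mars, Saturn → Neptune → Venus.
So the next two elements are {18 : 11 : Neptune} and {29 : 18 : Venus}.

{18 : 11 : Neptune}, {29 : 18 : Venus}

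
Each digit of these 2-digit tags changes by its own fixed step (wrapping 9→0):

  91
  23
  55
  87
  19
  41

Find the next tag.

73

First digit: +3 each step, mod 10; 9, 2, 5, 8, 1, 4 → 7.
Second digit: +2 each step, mod 10; 1, 3, 5, 7, 9, 1 → 3.
So the next tag is 73.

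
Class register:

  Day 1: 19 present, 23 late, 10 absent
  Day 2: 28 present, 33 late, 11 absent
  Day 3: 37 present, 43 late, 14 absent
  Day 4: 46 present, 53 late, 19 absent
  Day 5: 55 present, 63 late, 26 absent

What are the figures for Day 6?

For the present, +9 each step: 19, 28, 37, 46, 55 → 64.
Late — +10 each step: 23, 33, 43, 53, 63 → 73.
Absent: differences are 1, 3, 5, … (increasing by 2 each time), so 10, 11, 14, 19, 26 → 35.
So the next row is 64 present, 73 late, 35 absent.

64 present, 73 late, 35 absent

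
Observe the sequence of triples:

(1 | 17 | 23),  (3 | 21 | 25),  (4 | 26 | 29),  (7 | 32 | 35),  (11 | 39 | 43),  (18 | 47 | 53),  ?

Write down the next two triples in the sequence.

(29 | 56 | 65), (47 | 66 | 79)

First component: each term is the sum of the two before it, so 1, 3, 4, 7, 11, 18 → 29 → 47.
Second component goes 17, 21, 26, 32, 39, 47 → 56 → 66 (differences are 4, 5, 6, … (increasing by 1 each time)).
Third component: differences are 2, 4, 6, … (increasing by 2 each time); 23, 25, 29, 35, 43, 53 → 65 → 79.
So the next two triples are (29 | 56 | 65) and (47 | 66 | 79).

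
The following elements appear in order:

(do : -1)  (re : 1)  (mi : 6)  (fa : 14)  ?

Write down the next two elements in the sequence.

(sol : 25), (la : 39)

Note — runs through the solfège scale do→ti: do, re, mi, fa → sol → la.
Second value: differences are 2, 5, 8, … (increasing by 3 each time); -1, 1, 6, 14 → 25 → 39.
So the next two elements are (sol : 25) and (la : 39).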